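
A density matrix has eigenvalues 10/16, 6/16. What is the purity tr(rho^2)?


tr(rho^2) = sum of eigenvalues squared
= (10/16)^2 + (6/16)^2
= (100 + 36) / 256
= 136/256
= 0.5312

0.5312


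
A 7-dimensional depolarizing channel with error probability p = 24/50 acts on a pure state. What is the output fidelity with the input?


F = (1-p) + p/d
= (1 - 0.4800) + 0.4800/7
= 0.5200 + 0.0686
= 0.5886

0.5886


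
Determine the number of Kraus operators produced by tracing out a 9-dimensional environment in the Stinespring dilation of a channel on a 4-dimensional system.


Tracing out the environment in an orthonormal basis {|i>_E} gives Kraus operators K_i = <i|_E U |0>_E.
Number of Kraus operators = dim(H_env) = d_env
= 9

9


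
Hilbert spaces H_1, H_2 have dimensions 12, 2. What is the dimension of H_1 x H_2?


dim(H_1 x H_2) = 12 * 2
= 24

24


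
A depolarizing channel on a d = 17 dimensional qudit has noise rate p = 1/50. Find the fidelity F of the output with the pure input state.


F = (1-p) + p/d
= (1 - 0.0200) + 0.0200/17
= 0.9800 + 0.0012
= 0.9812

0.9812


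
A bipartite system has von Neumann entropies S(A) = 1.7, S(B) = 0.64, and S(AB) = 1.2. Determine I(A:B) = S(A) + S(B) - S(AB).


I(A:B) = S(A) + S(B) - S(AB)
= 1.7 + 0.64 - 1.2
= 1.1400

1.1400


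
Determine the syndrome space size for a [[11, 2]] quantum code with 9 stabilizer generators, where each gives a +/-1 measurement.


Each stabilizer generator gives a binary (+1 or -1) measurement outcome.
With 9 independent generators:
Total syndromes = 2^9
= 512

512


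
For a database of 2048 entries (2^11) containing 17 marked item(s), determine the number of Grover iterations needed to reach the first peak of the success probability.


After j Grover iterations the success probability is P(j) = sin^2((2j+1)*theta), where sin(theta) = sqrt(k/N).
N = 2^11 = 2048, k = 17
sin(theta) = sqrt(k/N) = 0.09110862336
theta = arcsin(sqrt(k/N)) = 0.09123514198 rad
P(j) reaches its first maximum when (2j+1)*theta is as close as possible to pi/2, i.e. j = round(pi/(4*theta) - 1/2).
pi/(4*theta) - 1/2 = 8.1085
(For comparison, the common estimate pi/4 * sqrt(N/k) = 8.6205; the exact maximiser is used here.)
Optimal iterations = 8

8


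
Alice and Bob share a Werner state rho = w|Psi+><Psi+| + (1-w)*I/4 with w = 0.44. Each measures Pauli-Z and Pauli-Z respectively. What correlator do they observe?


|Psi+> = (|01> + |10>)/sqrt(2)
For the pure Bell state, <Z_A Z_B> = -1 (Bell-state Pauli correlator).
The maximally-mixed part I/4 has tr(I/4 * P tensor P) = 0 for any traceless Pauli P.
So <Z_A Z_B>_rho = w * (-1) + (1 - w) * 0
= 0.44 * (-1)
= -0.4400

-0.4400


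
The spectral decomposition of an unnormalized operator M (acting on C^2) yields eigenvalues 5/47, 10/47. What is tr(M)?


tr(M) = sum of eigenvalues
= 5/47 + 10/47
= 15/47
= 0.3191

0.3191


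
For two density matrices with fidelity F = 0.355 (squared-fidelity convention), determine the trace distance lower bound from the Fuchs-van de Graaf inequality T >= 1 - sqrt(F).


Fuchs-van de Graaf (squared-fidelity convention): 1 - sqrt(F) <= T <= sqrt(1 - F).
Lower bound: T >= 1 - sqrt(F)
sqrt(F) = sqrt(0.355) = 0.5958
T >= 1 - 0.5958
T >= 0.4042

0.4042


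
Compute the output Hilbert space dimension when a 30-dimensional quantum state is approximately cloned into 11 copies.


Output space = H^(tensor 11) where dim(H) = 30
dim = 30^11
= 900 (after 2 factors)
= 27000 (after 3 factors)
= 810000 (after 4 factors)
= 24300000 (after 5 factors)
= 729000000 (after 6 factors)
= 21870000000 (after 7 factors)
= 656100000000 (after 8 factors)
= 19683000000000 (after 9 factors)
= 590490000000000 (after 10 factors)
= 17714700000000000 (after 11 factors)
= 17714700000000000

17714700000000000


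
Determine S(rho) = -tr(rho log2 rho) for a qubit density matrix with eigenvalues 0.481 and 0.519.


S = -p*log2(p) - (1-p)*log2(1-p)
p = 0.4810, 1-p = 0.5190
= -0.4810 * log2(0.4810) - 0.5190 * log2(0.5190)
= -(-0.5079) - (-0.4911)
= 0.9990

0.9990


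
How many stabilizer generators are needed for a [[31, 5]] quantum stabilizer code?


For an [[n,k]] stabilizer code:
Number of stabilizer generators = n - k
= 31 - 5
= 26

26


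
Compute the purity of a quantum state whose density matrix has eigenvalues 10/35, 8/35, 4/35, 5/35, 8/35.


tr(rho^2) = sum of eigenvalues squared
= (10/35)^2 + (8/35)^2 + (4/35)^2 + (5/35)^2 + (8/35)^2
= (100 + 64 + 16 + 25 + 64) / 1225
= 269/1225
= 0.2196

0.2196


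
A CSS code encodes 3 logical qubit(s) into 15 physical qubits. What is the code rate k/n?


Code rate R = k/n
= 3/15
= 0.2000

0.2000


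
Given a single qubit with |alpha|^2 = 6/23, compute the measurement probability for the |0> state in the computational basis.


|alpha|^2 = 6/23 = 0.2609
|beta|^2 = 1 - 6/23 = 17/23 = 0.7391
P(|0>) = |alpha|^2 = 0.2609

0.2609


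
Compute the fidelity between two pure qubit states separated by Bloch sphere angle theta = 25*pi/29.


For states separated by angle theta on Bloch sphere:
F = cos^2(theta/2)
theta = 25*pi/29 = 2.7083
theta/2 = 1.3541
cos(theta/2) = 0.2150
F = 0.0462

0.0462


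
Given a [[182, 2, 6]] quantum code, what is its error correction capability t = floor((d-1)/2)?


Code parameters: [[182, 2, 6]], distance d = 6.
Number of correctable errors = floor((d-1)/2)
= floor((6 - 1)/2)
= floor(5/2)
= 2

2


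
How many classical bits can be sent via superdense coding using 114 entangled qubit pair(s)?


Superdense coding allows 2 classical bits per shared entangled pair.
114 pair(s) -> 2 * 114 = 228 classical bits

228


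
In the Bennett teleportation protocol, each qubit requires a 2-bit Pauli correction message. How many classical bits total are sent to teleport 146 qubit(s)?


Quantum teleportation requires 2 classical bits per qubit teleported.
146 qubit(s) -> 2 * 146 = 292 classical bits

292


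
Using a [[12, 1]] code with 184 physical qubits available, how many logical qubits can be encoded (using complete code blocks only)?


Each code block uses 12 physical qubits for 1 logical qubit(s).
Number of complete blocks = floor(184 / 12) = 15
Logical qubits = 15 * 1
= 15

15


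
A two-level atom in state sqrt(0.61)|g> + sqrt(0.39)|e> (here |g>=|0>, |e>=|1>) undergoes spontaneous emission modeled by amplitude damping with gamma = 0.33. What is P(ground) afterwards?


For amplitude damping with parameter gamma on state sqrt(a)|0> + sqrt(b)|1>:
alpha^2 = 0.61, beta^2 = 0.39
P(|0>) = alpha^2 + gamma * beta^2
= 0.61 + 0.33 * 0.39
= 0.61 + 0.1287
= 0.7387

0.7387


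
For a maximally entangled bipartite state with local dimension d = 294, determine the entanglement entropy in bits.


For a maximally entangled state in d x d:
S = log2(d) = log2(294)
= 8.1997

8.1997


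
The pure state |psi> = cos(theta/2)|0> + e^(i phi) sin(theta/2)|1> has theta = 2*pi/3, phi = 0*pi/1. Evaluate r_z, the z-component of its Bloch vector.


theta = 2.0944, phi = 0.0000
r_z = cos(theta) = -0.5000

-0.5000


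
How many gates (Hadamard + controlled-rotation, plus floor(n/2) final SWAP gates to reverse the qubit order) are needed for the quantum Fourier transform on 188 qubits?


Hadamard gates: 188
Controlled rotations: n*(n-1)/2 = 188*187/2 = 17578
SWAP gates: floor(n/2) = floor(188/2) = 94
Total = 188 + 17578 + 94
= 17860

17860


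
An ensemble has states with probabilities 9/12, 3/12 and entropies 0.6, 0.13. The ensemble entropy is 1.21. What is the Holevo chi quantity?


chi = S(rho) - sum_i p_i * S(rho_i)
Weighted entropy = 9/12 * 0.6 + 3/12 * 0.13
= 0.4825
chi = 1.21 - 0.4825
= 0.7275

0.7275


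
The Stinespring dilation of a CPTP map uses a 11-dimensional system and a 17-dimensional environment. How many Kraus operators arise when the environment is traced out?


Tracing out the environment in an orthonormal basis {|i>_E} gives Kraus operators K_i = <i|_E U |0>_E.
Number of Kraus operators = dim(H_env) = d_env
= 17

17


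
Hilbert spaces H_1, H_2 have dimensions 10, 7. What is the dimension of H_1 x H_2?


dim(H_1 x H_2) = 10 * 7
= 70

70


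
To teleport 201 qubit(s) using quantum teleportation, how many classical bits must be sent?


Quantum teleportation requires 2 classical bits per qubit teleported.
201 qubit(s) -> 2 * 201 = 402 classical bits

402


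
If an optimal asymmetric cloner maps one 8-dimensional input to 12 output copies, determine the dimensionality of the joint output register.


Output space = H^(tensor 12) where dim(H) = 8
dim = 8^12
= 64 (after 2 factors)
= 512 (after 3 factors)
= 4096 (after 4 factors)
= 32768 (after 5 factors)
= 262144 (after 6 factors)
= 2097152 (after 7 factors)
= 16777216 (after 8 factors)
= 134217728 (after 9 factors)
= 1073741824 (after 10 factors)
= 8589934592 (after 11 factors)
= 68719476736 (after 12 factors)
= 68719476736

68719476736


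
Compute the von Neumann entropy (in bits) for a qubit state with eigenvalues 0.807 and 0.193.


S = -p*log2(p) - (1-p)*log2(1-p)
p = 0.8070, 1-p = 0.1930
= -0.8070 * log2(0.8070) - 0.1930 * log2(0.1930)
= -(-0.2497) - (-0.4581)
= 0.7077

0.7077


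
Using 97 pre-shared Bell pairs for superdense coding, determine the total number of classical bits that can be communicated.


Superdense coding allows 2 classical bits per shared entangled pair.
97 pair(s) -> 2 * 97 = 194 classical bits

194


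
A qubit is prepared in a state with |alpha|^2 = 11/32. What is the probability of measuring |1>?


|alpha|^2 = 11/32 = 0.3438
|beta|^2 = 1 - 11/32 = 21/32 = 0.6562
P(|1>) = |beta|^2 = 0.6562

0.6562


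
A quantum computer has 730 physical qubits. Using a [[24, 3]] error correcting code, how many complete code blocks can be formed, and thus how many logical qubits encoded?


Each code block uses 24 physical qubits for 3 logical qubit(s).
Number of complete blocks = floor(730 / 24) = 30
Logical qubits = 30 * 3
= 90

90


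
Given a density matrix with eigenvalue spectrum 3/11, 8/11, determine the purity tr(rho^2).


tr(rho^2) = sum of eigenvalues squared
= (3/11)^2 + (8/11)^2
= (9 + 64) / 121
= 73/121
= 0.6033

0.6033


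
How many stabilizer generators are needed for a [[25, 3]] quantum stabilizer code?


For an [[n,k]] stabilizer code:
Number of stabilizer generators = n - k
= 25 - 3
= 22

22


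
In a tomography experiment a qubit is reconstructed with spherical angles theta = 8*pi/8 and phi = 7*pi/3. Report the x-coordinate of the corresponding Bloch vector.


theta = 3.1416, phi = 7.3304
r_x = sin(theta)*cos(phi) = 0.0000 * 0.5000
r_x = 0.0000

0.0000


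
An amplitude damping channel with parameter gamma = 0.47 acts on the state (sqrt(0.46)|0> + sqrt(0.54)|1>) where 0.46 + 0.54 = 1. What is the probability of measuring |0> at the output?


For amplitude damping with parameter gamma on state sqrt(a)|0> + sqrt(b)|1>:
alpha^2 = 0.46, beta^2 = 0.54
P(|0>) = alpha^2 + gamma * beta^2
= 0.46 + 0.47 * 0.54
= 0.46 + 0.2538
= 0.7138

0.7138


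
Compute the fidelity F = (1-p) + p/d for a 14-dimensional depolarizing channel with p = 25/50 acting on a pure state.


F = (1-p) + p/d
= (1 - 0.5000) + 0.5000/14
= 0.5000 + 0.0357
= 0.5357

0.5357


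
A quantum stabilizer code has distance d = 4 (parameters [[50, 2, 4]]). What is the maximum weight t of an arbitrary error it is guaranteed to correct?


Code parameters: [[50, 2, 4]], distance d = 4.
Number of correctable errors = floor((d-1)/2)
= floor((4 - 1)/2)
= floor(3/2)
= 1

1


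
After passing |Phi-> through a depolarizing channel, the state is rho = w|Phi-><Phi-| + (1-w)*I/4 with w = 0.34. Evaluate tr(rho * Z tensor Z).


|Phi-> = (|00> - |11>)/sqrt(2)
For the pure Bell state, <Z_A Z_B> = +1 (Bell-state Pauli correlator).
The maximally-mixed part I/4 has tr(I/4 * P tensor P) = 0 for any traceless Pauli P.
So <Z_A Z_B>_rho = w * (+1) + (1 - w) * 0
= 0.34 * (+1)
= 0.3400

0.3400


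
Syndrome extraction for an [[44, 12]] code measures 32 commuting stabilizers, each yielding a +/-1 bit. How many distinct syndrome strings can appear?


Each stabilizer generator gives a binary (+1 or -1) measurement outcome.
With 32 independent generators:
Total syndromes = 2^32
= 4294967296

4294967296


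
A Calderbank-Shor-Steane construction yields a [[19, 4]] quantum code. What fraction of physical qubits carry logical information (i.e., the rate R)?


Code rate R = k/n
= 4/19
= 0.2105

0.2105


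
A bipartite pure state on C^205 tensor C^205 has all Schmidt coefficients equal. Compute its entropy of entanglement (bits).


For a maximally entangled state in d x d:
S = log2(d) = log2(205)
= 7.6795

7.6795


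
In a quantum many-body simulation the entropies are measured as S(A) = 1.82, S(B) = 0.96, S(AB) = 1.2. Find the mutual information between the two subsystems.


I(A:B) = S(A) + S(B) - S(AB)
= 1.82 + 0.96 - 1.2
= 1.5800

1.5800


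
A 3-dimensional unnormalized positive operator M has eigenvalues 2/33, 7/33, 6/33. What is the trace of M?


tr(M) = sum of eigenvalues
= 2/33 + 7/33 + 6/33
= 15/33
= 0.4545

0.4545


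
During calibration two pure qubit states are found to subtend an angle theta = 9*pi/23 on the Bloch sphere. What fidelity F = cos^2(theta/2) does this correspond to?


For states separated by angle theta on Bloch sphere:
F = cos^2(theta/2)
theta = 9*pi/23 = 1.2293
theta/2 = 0.6147
cos(theta/2) = 0.8170
F = 0.6674

0.6674


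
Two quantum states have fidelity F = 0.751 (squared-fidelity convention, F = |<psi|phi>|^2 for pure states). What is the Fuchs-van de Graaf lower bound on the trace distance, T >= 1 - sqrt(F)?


Fuchs-van de Graaf (squared-fidelity convention): 1 - sqrt(F) <= T <= sqrt(1 - F).
Lower bound: T >= 1 - sqrt(F)
sqrt(F) = sqrt(0.751) = 0.8666
T >= 1 - 0.8666
T >= 0.1334

0.1334


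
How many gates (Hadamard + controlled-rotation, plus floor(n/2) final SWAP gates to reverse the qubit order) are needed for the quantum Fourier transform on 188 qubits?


Hadamard gates: 188
Controlled rotations: n*(n-1)/2 = 188*187/2 = 17578
SWAP gates: floor(n/2) = floor(188/2) = 94
Total = 188 + 17578 + 94
= 17860

17860


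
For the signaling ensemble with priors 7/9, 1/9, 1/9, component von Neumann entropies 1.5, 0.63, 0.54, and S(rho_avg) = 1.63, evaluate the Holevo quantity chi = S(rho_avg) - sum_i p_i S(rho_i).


chi = S(rho) - sum_i p_i * S(rho_i)
Weighted entropy = 7/9 * 1.5 + 1/9 * 0.63 + 1/9 * 0.54
= 1.2967
chi = 1.63 - 1.2967
= 0.3333

0.3333


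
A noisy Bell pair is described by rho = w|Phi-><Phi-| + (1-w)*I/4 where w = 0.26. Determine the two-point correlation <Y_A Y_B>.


|Phi-> = (|00> - |11>)/sqrt(2)
For the pure Bell state, <Y_A Y_B> = +1 (Bell-state Pauli correlator).
The maximally-mixed part I/4 has tr(I/4 * P tensor P) = 0 for any traceless Pauli P.
So <Y_A Y_B>_rho = w * (+1) + (1 - w) * 0
= 0.26 * (+1)
= 0.2600

0.2600


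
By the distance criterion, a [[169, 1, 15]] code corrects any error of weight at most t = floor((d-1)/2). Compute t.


Code parameters: [[169, 1, 15]], distance d = 15.
Number of correctable errors = floor((d-1)/2)
= floor((15 - 1)/2)
= floor(14/2)
= 7

7


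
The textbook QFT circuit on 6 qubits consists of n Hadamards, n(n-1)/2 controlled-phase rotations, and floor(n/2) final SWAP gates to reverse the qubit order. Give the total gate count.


Hadamard gates: 6
Controlled rotations: n*(n-1)/2 = 6*5/2 = 15
SWAP gates: floor(n/2) = floor(6/2) = 3
Total = 6 + 15 + 3
= 24

24


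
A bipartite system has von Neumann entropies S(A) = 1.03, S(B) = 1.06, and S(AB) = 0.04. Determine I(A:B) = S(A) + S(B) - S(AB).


I(A:B) = S(A) + S(B) - S(AB)
= 1.03 + 1.06 - 0.04
= 2.0500

2.0500


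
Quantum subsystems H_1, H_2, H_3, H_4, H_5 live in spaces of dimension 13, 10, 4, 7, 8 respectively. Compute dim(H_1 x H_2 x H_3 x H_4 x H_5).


dim(H_1 x H_2 x H_3 x H_4 x H_5) = 13 * 10 * 4 * 7 * 8
= 130 * 4 * 7 * 8
= 520 * 7 * 8
= 3640 * 8
= 29120

29120


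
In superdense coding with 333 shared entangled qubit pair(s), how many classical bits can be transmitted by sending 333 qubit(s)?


Superdense coding allows 2 classical bits per shared entangled pair.
333 pair(s) -> 2 * 333 = 666 classical bits

666


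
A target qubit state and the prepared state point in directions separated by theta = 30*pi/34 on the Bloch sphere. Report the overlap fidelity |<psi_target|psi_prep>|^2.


For states separated by angle theta on Bloch sphere:
F = cos^2(theta/2)
theta = 30*pi/34 = 2.7720
theta/2 = 1.3860
cos(theta/2) = 0.1837
F = 0.0338

0.0338


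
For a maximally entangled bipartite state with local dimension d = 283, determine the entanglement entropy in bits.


For a maximally entangled state in d x d:
S = log2(d) = log2(283)
= 8.1447

8.1447


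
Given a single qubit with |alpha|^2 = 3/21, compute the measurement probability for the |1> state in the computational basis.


|alpha|^2 = 3/21 = 0.1429
|beta|^2 = 1 - 3/21 = 18/21 = 0.8571
P(|1>) = |beta|^2 = 0.8571

0.8571


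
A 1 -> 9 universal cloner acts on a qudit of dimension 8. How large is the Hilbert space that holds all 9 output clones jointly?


Output space = H^(tensor 9) where dim(H) = 8
dim = 8^9
= 64 (after 2 factors)
= 512 (after 3 factors)
= 4096 (after 4 factors)
= 32768 (after 5 factors)
= 262144 (after 6 factors)
= 2097152 (after 7 factors)
= 16777216 (after 8 factors)
= 134217728 (after 9 factors)
= 134217728

134217728


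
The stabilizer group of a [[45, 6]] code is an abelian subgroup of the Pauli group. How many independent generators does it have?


For an [[n,k]] stabilizer code:
Number of stabilizer generators = n - k
= 45 - 6
= 39

39


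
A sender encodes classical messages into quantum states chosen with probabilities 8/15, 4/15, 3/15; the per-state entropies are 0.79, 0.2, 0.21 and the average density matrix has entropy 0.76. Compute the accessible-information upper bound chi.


chi = S(rho) - sum_i p_i * S(rho_i)
Weighted entropy = 8/15 * 0.79 + 4/15 * 0.2 + 3/15 * 0.21
= 0.5167
chi = 0.76 - 0.5167
= 0.2433

0.2433


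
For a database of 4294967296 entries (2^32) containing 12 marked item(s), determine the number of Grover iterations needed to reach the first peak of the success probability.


After j Grover iterations the success probability is P(j) = sin^2((2j+1)*theta), where sin(theta) = sqrt(k/N).
N = 2^32 = 4294967296, k = 12
sin(theta) = sqrt(k/N) = 5.285799584e-05
theta = arcsin(sqrt(k/N)) = 5.285799586e-05 rad
P(j) reaches its first maximum when (2j+1)*theta is as close as possible to pi/2, i.e. j = round(pi/(4*theta) - 1/2).
pi/(4*theta) - 1/2 = 14858.1444
(For comparison, the common estimate pi/4 * sqrt(N/k) = 14858.6444; the exact maximiser is used here.)
Optimal iterations = 14858

14858


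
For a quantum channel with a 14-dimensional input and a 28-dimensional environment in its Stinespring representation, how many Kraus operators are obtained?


Tracing out the environment in an orthonormal basis {|i>_E} gives Kraus operators K_i = <i|_E U |0>_E.
Number of Kraus operators = dim(H_env) = d_env
= 28

28


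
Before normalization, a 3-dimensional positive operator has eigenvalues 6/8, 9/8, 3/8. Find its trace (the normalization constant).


tr(M) = sum of eigenvalues
= 6/8 + 9/8 + 3/8
= 18/8
= 2.2500

2.2500


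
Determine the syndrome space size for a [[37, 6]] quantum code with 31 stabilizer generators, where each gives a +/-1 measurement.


Each stabilizer generator gives a binary (+1 or -1) measurement outcome.
With 31 independent generators:
Total syndromes = 2^31
= 2147483648

2147483648


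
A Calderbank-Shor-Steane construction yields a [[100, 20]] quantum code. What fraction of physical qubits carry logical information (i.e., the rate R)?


Code rate R = k/n
= 20/100
= 0.2000

0.2000


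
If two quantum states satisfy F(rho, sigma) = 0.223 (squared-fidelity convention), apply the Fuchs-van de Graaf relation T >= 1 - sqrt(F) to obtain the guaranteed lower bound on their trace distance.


Fuchs-van de Graaf (squared-fidelity convention): 1 - sqrt(F) <= T <= sqrt(1 - F).
Lower bound: T >= 1 - sqrt(F)
sqrt(F) = sqrt(0.223) = 0.4722
T >= 1 - 0.4722
T >= 0.5278

0.5278


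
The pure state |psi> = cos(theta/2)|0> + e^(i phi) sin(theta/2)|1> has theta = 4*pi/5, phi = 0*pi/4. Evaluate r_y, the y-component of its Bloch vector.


theta = 2.5133, phi = 0.0000
r_y = sin(theta)*sin(phi) = 0.5878 * 0.0000
r_y = 0.0000

0.0000


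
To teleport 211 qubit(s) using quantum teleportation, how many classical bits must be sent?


Quantum teleportation requires 2 classical bits per qubit teleported.
211 qubit(s) -> 2 * 211 = 422 classical bits

422


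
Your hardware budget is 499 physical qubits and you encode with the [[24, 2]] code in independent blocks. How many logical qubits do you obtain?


Each code block uses 24 physical qubits for 2 logical qubit(s).
Number of complete blocks = floor(499 / 24) = 20
Logical qubits = 20 * 2
= 40

40


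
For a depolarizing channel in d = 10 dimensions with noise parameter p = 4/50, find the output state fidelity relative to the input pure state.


F = (1-p) + p/d
= (1 - 0.0800) + 0.0800/10
= 0.9200 + 0.0080
= 0.9280

0.9280


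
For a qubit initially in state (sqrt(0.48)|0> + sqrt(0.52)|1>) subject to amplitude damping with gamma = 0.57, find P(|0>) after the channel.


For amplitude damping with parameter gamma on state sqrt(a)|0> + sqrt(b)|1>:
alpha^2 = 0.48, beta^2 = 0.52
P(|0>) = alpha^2 + gamma * beta^2
= 0.48 + 0.57 * 0.52
= 0.48 + 0.2964
= 0.7764

0.7764


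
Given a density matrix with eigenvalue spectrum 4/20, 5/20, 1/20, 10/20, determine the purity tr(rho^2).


tr(rho^2) = sum of eigenvalues squared
= (4/20)^2 + (5/20)^2 + (1/20)^2 + (10/20)^2
= (16 + 25 + 1 + 100) / 400
= 142/400
= 0.3550

0.3550


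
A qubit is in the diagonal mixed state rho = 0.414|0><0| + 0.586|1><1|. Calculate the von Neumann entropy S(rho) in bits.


S = -p*log2(p) - (1-p)*log2(1-p)
p = 0.4140, 1-p = 0.5860
= -0.4140 * log2(0.4140) - 0.5860 * log2(0.5860)
= -(-0.5267) - (-0.4518)
= 0.9786

0.9786


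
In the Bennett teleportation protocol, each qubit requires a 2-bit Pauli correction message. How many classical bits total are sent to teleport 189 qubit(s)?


Quantum teleportation requires 2 classical bits per qubit teleported.
189 qubit(s) -> 2 * 189 = 378 classical bits

378


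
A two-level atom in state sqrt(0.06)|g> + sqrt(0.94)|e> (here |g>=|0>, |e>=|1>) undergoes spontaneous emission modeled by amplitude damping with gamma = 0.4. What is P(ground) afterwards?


For amplitude damping with parameter gamma on state sqrt(a)|0> + sqrt(b)|1>:
alpha^2 = 0.06, beta^2 = 0.94
P(|0>) = alpha^2 + gamma * beta^2
= 0.06 + 0.4 * 0.94
= 0.06 + 0.3760
= 0.4360

0.4360


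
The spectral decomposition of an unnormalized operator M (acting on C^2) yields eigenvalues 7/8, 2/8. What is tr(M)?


tr(M) = sum of eigenvalues
= 7/8 + 2/8
= 9/8
= 1.1250

1.1250


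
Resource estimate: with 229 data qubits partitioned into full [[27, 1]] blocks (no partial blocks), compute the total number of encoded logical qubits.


Each code block uses 27 physical qubits for 1 logical qubit(s).
Number of complete blocks = floor(229 / 27) = 8
Logical qubits = 8 * 1
= 8

8


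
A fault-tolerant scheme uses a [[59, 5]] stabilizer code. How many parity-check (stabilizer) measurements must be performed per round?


For an [[n,k]] stabilizer code:
Number of stabilizer generators = n - k
= 59 - 5
= 54

54


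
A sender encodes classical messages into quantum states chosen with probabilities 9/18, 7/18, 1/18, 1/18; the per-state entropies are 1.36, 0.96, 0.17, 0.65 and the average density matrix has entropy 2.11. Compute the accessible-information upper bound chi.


chi = S(rho) - sum_i p_i * S(rho_i)
Weighted entropy = 9/18 * 1.36 + 7/18 * 0.96 + 1/18 * 0.17 + 1/18 * 0.65
= 1.0989
chi = 2.11 - 1.0989
= 1.0111

1.0111


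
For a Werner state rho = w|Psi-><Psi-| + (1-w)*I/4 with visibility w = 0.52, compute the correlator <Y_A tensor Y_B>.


|Psi-> = (|01> - |10>)/sqrt(2)
For the pure Bell state, <Y_A Y_B> = -1 (Bell-state Pauli correlator).
The maximally-mixed part I/4 has tr(I/4 * P tensor P) = 0 for any traceless Pauli P.
So <Y_A Y_B>_rho = w * (-1) + (1 - w) * 0
= 0.52 * (-1)
= -0.5200

-0.5200


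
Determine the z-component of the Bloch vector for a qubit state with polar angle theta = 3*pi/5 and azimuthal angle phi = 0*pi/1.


theta = 1.8850, phi = 0.0000
r_z = cos(theta) = -0.3090

-0.3090


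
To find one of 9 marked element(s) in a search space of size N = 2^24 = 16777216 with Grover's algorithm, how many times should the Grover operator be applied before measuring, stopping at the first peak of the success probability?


After j Grover iterations the success probability is P(j) = sin^2((2j+1)*theta), where sin(theta) = sqrt(k/N).
N = 2^24 = 16777216, k = 9
sin(theta) = sqrt(k/N) = 0.000732421875
theta = arcsin(sqrt(k/N)) = 0.0007324219405 rad
P(j) reaches its first maximum when (2j+1)*theta is as close as possible to pi/2, i.e. j = round(pi/(4*theta) - 1/2).
pi/(4*theta) - 1/2 = 1071.8302
(For comparison, the common estimate pi/4 * sqrt(N/k) = 1072.3303; the exact maximiser is used here.)
Optimal iterations = 1072

1072


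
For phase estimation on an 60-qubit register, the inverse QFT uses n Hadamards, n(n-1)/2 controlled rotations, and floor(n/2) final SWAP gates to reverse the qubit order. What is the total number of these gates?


Hadamard gates: 60
Controlled rotations: n*(n-1)/2 = 60*59/2 = 1770
SWAP gates: floor(n/2) = floor(60/2) = 30
Total = 60 + 1770 + 30
= 1860

1860


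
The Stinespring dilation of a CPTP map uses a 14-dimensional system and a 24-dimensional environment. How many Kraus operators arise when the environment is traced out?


Tracing out the environment in an orthonormal basis {|i>_E} gives Kraus operators K_i = <i|_E U |0>_E.
Number of Kraus operators = dim(H_env) = d_env
= 24

24


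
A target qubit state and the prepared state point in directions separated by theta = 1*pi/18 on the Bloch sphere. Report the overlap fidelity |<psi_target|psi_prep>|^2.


For states separated by angle theta on Bloch sphere:
F = cos^2(theta/2)
theta = 1*pi/18 = 0.1745
theta/2 = 0.0873
cos(theta/2) = 0.9962
F = 0.9924

0.9924


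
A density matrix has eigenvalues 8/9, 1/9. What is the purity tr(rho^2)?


tr(rho^2) = sum of eigenvalues squared
= (8/9)^2 + (1/9)^2
= (64 + 1) / 81
= 65/81
= 0.8025

0.8025


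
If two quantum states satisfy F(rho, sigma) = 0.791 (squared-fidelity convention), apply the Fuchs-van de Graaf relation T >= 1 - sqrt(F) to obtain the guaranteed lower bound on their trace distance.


Fuchs-van de Graaf (squared-fidelity convention): 1 - sqrt(F) <= T <= sqrt(1 - F).
Lower bound: T >= 1 - sqrt(F)
sqrt(F) = sqrt(0.791) = 0.8894
T >= 1 - 0.8894
T >= 0.1106

0.1106


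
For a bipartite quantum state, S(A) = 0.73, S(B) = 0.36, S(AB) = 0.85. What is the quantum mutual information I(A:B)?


I(A:B) = S(A) + S(B) - S(AB)
= 0.73 + 0.36 - 0.85
= 0.2400

0.2400


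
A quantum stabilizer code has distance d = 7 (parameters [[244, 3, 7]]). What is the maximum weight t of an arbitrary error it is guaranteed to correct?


Code parameters: [[244, 3, 7]], distance d = 7.
Number of correctable errors = floor((d-1)/2)
= floor((7 - 1)/2)
= floor(6/2)
= 3

3


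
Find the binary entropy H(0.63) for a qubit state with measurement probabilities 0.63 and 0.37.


S = -p*log2(p) - (1-p)*log2(1-p)
p = 0.6300, 1-p = 0.3700
= -0.6300 * log2(0.6300) - 0.3700 * log2(0.3700)
= -(-0.4199) - (-0.5307)
= 0.9507

0.9507


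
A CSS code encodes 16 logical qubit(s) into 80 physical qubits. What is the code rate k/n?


Code rate R = k/n
= 16/80
= 0.2000

0.2000


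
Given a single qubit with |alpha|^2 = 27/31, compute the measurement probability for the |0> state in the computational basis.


|alpha|^2 = 27/31 = 0.8710
|beta|^2 = 1 - 27/31 = 4/31 = 0.1290
P(|0>) = |alpha|^2 = 0.8710

0.8710


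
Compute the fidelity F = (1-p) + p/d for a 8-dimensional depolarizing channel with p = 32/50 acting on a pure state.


F = (1-p) + p/d
= (1 - 0.6400) + 0.6400/8
= 0.3600 + 0.0800
= 0.4400

0.4400


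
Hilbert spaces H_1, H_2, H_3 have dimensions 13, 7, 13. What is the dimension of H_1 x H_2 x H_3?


dim(H_1 x H_2 x H_3) = 13 * 7 * 13
= 91 * 13
= 1183

1183


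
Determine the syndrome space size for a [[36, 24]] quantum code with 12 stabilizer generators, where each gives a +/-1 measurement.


Each stabilizer generator gives a binary (+1 or -1) measurement outcome.
With 12 independent generators:
Total syndromes = 2^12
= 4096

4096


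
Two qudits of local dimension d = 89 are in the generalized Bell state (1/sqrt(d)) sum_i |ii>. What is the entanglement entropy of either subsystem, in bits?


For a maximally entangled state in d x d:
S = log2(d) = log2(89)
= 6.4757

6.4757


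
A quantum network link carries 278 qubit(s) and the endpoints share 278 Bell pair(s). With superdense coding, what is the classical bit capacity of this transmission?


Superdense coding allows 2 classical bits per shared entangled pair.
278 pair(s) -> 2 * 278 = 556 classical bits

556


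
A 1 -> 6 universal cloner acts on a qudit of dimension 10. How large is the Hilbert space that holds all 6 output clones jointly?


Output space = H^(tensor 6) where dim(H) = 10
dim = 10^6
= 100 (after 2 factors)
= 1000 (after 3 factors)
= 10000 (after 4 factors)
= 100000 (after 5 factors)
= 1000000 (after 6 factors)
= 1000000

1000000


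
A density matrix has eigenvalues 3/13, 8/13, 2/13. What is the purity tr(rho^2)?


tr(rho^2) = sum of eigenvalues squared
= (3/13)^2 + (8/13)^2 + (2/13)^2
= (9 + 64 + 4) / 169
= 77/169
= 0.4556

0.4556


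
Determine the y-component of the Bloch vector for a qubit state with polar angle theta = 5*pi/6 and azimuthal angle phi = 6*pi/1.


theta = 2.6180, phi = 18.8496
r_y = sin(theta)*sin(phi) = 0.5000 * 0.0000
r_y = 0.0000

0.0000


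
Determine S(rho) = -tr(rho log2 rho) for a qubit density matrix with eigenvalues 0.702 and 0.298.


S = -p*log2(p) - (1-p)*log2(1-p)
p = 0.7020, 1-p = 0.2980
= -0.7020 * log2(0.7020) - 0.2980 * log2(0.2980)
= -(-0.3583) - (-0.5205)
= 0.8788

0.8788


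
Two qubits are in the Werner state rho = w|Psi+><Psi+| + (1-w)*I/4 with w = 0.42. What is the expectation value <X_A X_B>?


|Psi+> = (|01> + |10>)/sqrt(2)
For the pure Bell state, <X_A X_B> = +1 (Bell-state Pauli correlator).
The maximally-mixed part I/4 has tr(I/4 * P tensor P) = 0 for any traceless Pauli P.
So <X_A X_B>_rho = w * (+1) + (1 - w) * 0
= 0.42 * (+1)
= 0.4200

0.4200


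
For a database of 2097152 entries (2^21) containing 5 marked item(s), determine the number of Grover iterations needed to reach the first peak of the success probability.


After j Grover iterations the success probability is P(j) = sin^2((2j+1)*theta), where sin(theta) = sqrt(k/N).
N = 2^21 = 2097152, k = 5
sin(theta) = sqrt(k/N) = 0.001544080889
theta = arcsin(sqrt(k/N)) = 0.001544081502 rad
P(j) reaches its first maximum when (2j+1)*theta is as close as possible to pi/2, i.e. j = round(pi/(4*theta) - 1/2).
pi/(4*theta) - 1/2 = 508.1507
(For comparison, the common estimate pi/4 * sqrt(N/k) = 508.6509; the exact maximiser is used here.)
Optimal iterations = 508

508


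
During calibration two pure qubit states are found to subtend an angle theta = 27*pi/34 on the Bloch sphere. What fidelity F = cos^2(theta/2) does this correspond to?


For states separated by angle theta on Bloch sphere:
F = cos^2(theta/2)
theta = 27*pi/34 = 2.4948
theta/2 = 1.2474
cos(theta/2) = 0.3178
F = 0.1010

0.1010


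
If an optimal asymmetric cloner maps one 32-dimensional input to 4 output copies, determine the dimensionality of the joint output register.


Output space = H^(tensor 4) where dim(H) = 32
dim = 32^4
= 1024 (after 2 factors)
= 32768 (after 3 factors)
= 1048576 (after 4 factors)
= 1048576

1048576


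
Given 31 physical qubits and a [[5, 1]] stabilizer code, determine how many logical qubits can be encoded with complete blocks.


Each code block uses 5 physical qubits for 1 logical qubit(s).
Number of complete blocks = floor(31 / 5) = 6
Logical qubits = 6 * 1
= 6

6


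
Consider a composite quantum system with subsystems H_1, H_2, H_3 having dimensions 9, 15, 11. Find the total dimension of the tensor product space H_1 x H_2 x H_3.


dim(H_1 x H_2 x H_3) = 9 * 15 * 11
= 135 * 11
= 1485

1485


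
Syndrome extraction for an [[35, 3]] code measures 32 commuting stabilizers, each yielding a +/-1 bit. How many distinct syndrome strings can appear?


Each stabilizer generator gives a binary (+1 or -1) measurement outcome.
With 32 independent generators:
Total syndromes = 2^32
= 4294967296

4294967296


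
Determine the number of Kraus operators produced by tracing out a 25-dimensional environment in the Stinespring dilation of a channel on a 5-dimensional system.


Tracing out the environment in an orthonormal basis {|i>_E} gives Kraus operators K_i = <i|_E U |0>_E.
Number of Kraus operators = dim(H_env) = d_env
= 25

25


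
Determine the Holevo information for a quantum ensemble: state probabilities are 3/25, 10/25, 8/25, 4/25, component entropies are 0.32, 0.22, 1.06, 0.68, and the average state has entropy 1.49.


chi = S(rho) - sum_i p_i * S(rho_i)
Weighted entropy = 3/25 * 0.32 + 10/25 * 0.22 + 8/25 * 1.06 + 4/25 * 0.68
= 0.5744
chi = 1.49 - 0.5744
= 0.9156

0.9156


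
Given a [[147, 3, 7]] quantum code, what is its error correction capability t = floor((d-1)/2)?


Code parameters: [[147, 3, 7]], distance d = 7.
Number of correctable errors = floor((d-1)/2)
= floor((7 - 1)/2)
= floor(6/2)
= 3

3


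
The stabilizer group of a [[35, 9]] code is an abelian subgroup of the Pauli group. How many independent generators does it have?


For an [[n,k]] stabilizer code:
Number of stabilizer generators = n - k
= 35 - 9
= 26

26


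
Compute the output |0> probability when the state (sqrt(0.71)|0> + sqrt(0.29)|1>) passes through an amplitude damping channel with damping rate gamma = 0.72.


For amplitude damping with parameter gamma on state sqrt(a)|0> + sqrt(b)|1>:
alpha^2 = 0.71, beta^2 = 0.29
P(|0>) = alpha^2 + gamma * beta^2
= 0.71 + 0.72 * 0.29
= 0.71 + 0.2088
= 0.9188

0.9188


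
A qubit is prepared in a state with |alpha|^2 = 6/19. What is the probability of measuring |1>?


|alpha|^2 = 6/19 = 0.3158
|beta|^2 = 1 - 6/19 = 13/19 = 0.6842
P(|1>) = |beta|^2 = 0.6842

0.6842


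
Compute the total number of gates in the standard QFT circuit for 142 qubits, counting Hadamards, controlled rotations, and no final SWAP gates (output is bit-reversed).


Hadamard gates: 142
Controlled rotations: n*(n-1)/2 = 142*141/2 = 10011
SWAP gates: 0 (omitted)
Total = 142 + 10011
= 10153

10153


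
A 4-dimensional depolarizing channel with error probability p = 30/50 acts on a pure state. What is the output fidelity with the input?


F = (1-p) + p/d
= (1 - 0.6000) + 0.6000/4
= 0.4000 + 0.1500
= 0.5500

0.5500


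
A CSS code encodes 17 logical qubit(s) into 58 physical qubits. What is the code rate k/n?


Code rate R = k/n
= 17/58
= 0.2931

0.2931


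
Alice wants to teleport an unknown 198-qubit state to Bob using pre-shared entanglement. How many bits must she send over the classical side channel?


Quantum teleportation requires 2 classical bits per qubit teleported.
198 qubit(s) -> 2 * 198 = 396 classical bits

396


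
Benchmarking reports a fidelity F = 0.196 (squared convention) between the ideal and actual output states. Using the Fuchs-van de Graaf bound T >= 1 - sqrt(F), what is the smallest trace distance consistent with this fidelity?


Fuchs-van de Graaf (squared-fidelity convention): 1 - sqrt(F) <= T <= sqrt(1 - F).
Lower bound: T >= 1 - sqrt(F)
sqrt(F) = sqrt(0.196) = 0.4427
T >= 1 - 0.4427
T >= 0.5573

0.5573


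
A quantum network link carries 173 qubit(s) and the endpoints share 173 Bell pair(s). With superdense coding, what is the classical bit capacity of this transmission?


Superdense coding allows 2 classical bits per shared entangled pair.
173 pair(s) -> 2 * 173 = 346 classical bits

346


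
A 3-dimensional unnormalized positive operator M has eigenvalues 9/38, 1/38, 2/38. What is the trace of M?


tr(M) = sum of eigenvalues
= 9/38 + 1/38 + 2/38
= 12/38
= 0.3158

0.3158


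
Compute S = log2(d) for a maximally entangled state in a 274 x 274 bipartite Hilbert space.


For a maximally entangled state in d x d:
S = log2(d) = log2(274)
= 8.0980

8.0980


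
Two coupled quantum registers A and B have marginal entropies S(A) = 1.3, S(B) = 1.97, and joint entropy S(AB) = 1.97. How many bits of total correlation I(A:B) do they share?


I(A:B) = S(A) + S(B) - S(AB)
= 1.3 + 1.97 - 1.97
= 1.3000

1.3000


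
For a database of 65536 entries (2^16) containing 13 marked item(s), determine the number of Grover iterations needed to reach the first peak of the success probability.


After j Grover iterations the success probability is P(j) = sin^2((2j+1)*theta), where sin(theta) = sqrt(k/N).
N = 2^16 = 65536, k = 13
sin(theta) = sqrt(k/N) = 0.01408418467
theta = arcsin(sqrt(k/N)) = 0.01408465034 rad
P(j) reaches its first maximum when (2j+1)*theta is as close as possible to pi/2, i.e. j = round(pi/(4*theta) - 1/2).
pi/(4*theta) - 1/2 = 55.2627
(For comparison, the common estimate pi/4 * sqrt(N/k) = 55.7645; the exact maximiser is used here.)
Optimal iterations = 55

55


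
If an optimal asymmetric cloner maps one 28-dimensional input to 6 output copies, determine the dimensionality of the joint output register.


Output space = H^(tensor 6) where dim(H) = 28
dim = 28^6
= 784 (after 2 factors)
= 21952 (after 3 factors)
= 614656 (after 4 factors)
= 17210368 (after 5 factors)
= 481890304 (after 6 factors)
= 481890304

481890304


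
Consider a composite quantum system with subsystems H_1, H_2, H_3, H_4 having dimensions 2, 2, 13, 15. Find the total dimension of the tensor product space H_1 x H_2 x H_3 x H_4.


dim(H_1 x H_2 x H_3 x H_4) = 2 * 2 * 13 * 15
= 4 * 13 * 15
= 52 * 15
= 780

780


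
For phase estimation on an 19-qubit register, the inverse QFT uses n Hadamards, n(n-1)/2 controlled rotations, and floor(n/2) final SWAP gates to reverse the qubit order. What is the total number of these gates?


Hadamard gates: 19
Controlled rotations: n*(n-1)/2 = 19*18/2 = 171
SWAP gates: floor(n/2) = floor(19/2) = 9
Total = 19 + 171 + 9
= 199

199


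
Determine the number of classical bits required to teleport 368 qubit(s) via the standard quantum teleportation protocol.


Quantum teleportation requires 2 classical bits per qubit teleported.
368 qubit(s) -> 2 * 368 = 736 classical bits

736


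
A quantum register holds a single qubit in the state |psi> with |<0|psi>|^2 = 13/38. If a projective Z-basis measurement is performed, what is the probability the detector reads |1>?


|alpha|^2 = 13/38 = 0.3421
|beta|^2 = 1 - 13/38 = 25/38 = 0.6579
P(|1>) = |beta|^2 = 0.6579

0.6579


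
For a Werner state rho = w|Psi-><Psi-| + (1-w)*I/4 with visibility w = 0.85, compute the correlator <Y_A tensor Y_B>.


|Psi-> = (|01> - |10>)/sqrt(2)
For the pure Bell state, <Y_A Y_B> = -1 (Bell-state Pauli correlator).
The maximally-mixed part I/4 has tr(I/4 * P tensor P) = 0 for any traceless Pauli P.
So <Y_A Y_B>_rho = w * (-1) + (1 - w) * 0
= 0.85 * (-1)
= -0.8500

-0.8500


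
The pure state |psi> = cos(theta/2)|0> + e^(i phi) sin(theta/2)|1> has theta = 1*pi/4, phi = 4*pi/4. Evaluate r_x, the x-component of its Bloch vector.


theta = 0.7854, phi = 3.1416
r_x = sin(theta)*cos(phi) = 0.7071 * -1.0000
r_x = -0.7071

-0.7071


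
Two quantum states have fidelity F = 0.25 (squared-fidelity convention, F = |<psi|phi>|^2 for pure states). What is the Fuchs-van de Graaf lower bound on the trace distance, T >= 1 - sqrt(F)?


Fuchs-van de Graaf (squared-fidelity convention): 1 - sqrt(F) <= T <= sqrt(1 - F).
Lower bound: T >= 1 - sqrt(F)
sqrt(F) = sqrt(0.25) = 0.5000
T >= 1 - 0.5000
T >= 0.5000

0.5000
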